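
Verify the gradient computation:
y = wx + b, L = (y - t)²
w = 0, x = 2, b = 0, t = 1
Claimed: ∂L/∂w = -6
Incorrect

y = (0)(2) + 0 = 0
∂L/∂y = 2(y - t) = 2(0 - 1) = -2
∂y/∂w = x = 2
∂L/∂w = -2 × 2 = -4

Claimed value: -6
Incorrect: The correct gradient is -4.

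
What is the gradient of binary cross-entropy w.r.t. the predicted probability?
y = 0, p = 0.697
∂L/∂p = 3.3

∂L/∂p = -y/p + (1-y)/(1-p) = 0 + 1/0.303 = 3.3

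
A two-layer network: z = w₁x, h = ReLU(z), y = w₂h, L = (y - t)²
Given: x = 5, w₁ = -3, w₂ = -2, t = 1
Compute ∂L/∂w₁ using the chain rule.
∂L/∂w₁ = 0

Forward pass:
z = w₁x = -3×5 = -15
h = ReLU(-15) = 0
y = w₂h = -2×0 = 0

Backward pass:
∂L/∂y = 2(y - t) = 2(0 - 1) = -2
∂y/∂h = w₂ = -2
∂h/∂z = 0 (ReLU derivative)
∂z/∂w₁ = x = 5

∂L/∂w₁ = -2 × -2 × 0 × 5 = 0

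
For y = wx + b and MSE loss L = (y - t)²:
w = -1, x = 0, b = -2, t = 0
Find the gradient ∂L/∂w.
∂L/∂w = 0

y = wx + b = (-1)(0) + -2 = -2
∂L/∂y = 2(y - t) = 2(-2 - 0) = -4
∂y/∂w = x = 0
∂L/∂w = ∂L/∂y · ∂y/∂w = -4 × 0 = 0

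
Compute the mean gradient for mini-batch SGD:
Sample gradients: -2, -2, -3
Average gradient = -2.333

Average = (1/3)(-2 + -2 + -3) = -7/3 = -2.333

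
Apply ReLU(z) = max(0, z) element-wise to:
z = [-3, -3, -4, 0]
h = [0, 0, 0, 0]

ReLU applied element-wise: max(0,-3)=0, max(0,-3)=0, max(0,-4)=0, max(0,0)=0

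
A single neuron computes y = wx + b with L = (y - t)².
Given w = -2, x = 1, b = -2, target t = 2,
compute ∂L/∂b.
∂L/∂b = -12

y = wx + b = (-2)(1) + -2 = -4
∂L/∂y = 2(y - t) = 2(-4 - 2) = -12
∂y/∂b = 1
∂L/∂b = ∂L/∂y · ∂y/∂b = -12 × 1 = -12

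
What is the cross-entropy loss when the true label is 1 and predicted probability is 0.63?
L = 0.462

L = -1·log(0.63) - 0·log(0.37) = -log(0.63) = 0.462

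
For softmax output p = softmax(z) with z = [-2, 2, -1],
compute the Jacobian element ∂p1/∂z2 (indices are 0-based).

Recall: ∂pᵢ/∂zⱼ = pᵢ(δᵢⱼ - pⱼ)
∂p1/∂z2 = -0.04364

p = softmax(z) = [0.01715, 0.9362, 0.04661]
p1 = 0.9362, p2 = 0.04661

∂p1/∂z2 = -p1 × p2 = -0.9362 × 0.04661 = -0.04364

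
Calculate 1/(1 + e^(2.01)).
0.1182

sigmoid(-2.01) = 1/(1 + e^(2.01)) = 1/(1 + 7.463) = 0.1182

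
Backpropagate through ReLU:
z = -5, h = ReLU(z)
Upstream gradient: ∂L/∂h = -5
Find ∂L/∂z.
∂L/∂z = 0

h = ReLU(-5) = 0
Since z < 0: ∂h/∂z = 0
∂L/∂z = ∂L/∂h · ∂h/∂z = -5 × 0 = 0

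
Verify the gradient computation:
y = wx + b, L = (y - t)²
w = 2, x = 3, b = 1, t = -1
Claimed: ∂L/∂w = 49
Incorrect

y = (2)(3) + 1 = 7
∂L/∂y = 2(y - t) = 2(7 - -1) = 16
∂y/∂w = x = 3
∂L/∂w = 16 × 3 = 48

Claimed value: 49
Incorrect: The correct gradient is 48.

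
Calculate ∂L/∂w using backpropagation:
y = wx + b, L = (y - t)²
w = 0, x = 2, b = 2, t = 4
∂L/∂w = -8

y = wx + b = (0)(2) + 2 = 2
∂L/∂y = 2(y - t) = 2(2 - 4) = -4
∂y/∂w = x = 2
∂L/∂w = ∂L/∂y · ∂y/∂w = -4 × 2 = -8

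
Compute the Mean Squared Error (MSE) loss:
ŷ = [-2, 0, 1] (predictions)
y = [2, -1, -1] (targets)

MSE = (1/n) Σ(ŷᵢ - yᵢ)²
MSE = 7

MSE = (1/3)((-2-2)² + (0--1)² + (1--1)²) = (1/3)(16 + 1 + 4) = 7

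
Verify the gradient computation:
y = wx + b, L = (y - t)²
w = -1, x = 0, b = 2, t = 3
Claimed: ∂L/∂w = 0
Correct

y = (-1)(0) + 2 = 2
∂L/∂y = 2(y - t) = 2(2 - 3) = -2
∂y/∂w = x = 0
∂L/∂w = -2 × 0 = 0

Claimed value: 0
Correct: The correct gradient is 0.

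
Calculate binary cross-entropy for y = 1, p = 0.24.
L = 1.427

L = -1·log(0.24) - 0·log(0.76) = -log(0.24) = 1.427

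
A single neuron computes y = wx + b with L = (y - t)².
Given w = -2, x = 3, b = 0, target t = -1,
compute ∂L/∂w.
∂L/∂w = -30

y = wx + b = (-2)(3) + 0 = -6
∂L/∂y = 2(y - t) = 2(-6 - -1) = -10
∂y/∂w = x = 3
∂L/∂w = ∂L/∂y · ∂y/∂w = -10 × 3 = -30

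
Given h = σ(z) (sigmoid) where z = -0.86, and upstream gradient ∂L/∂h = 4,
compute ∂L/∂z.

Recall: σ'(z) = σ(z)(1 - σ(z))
∂L/∂z = 0.8357

σ(-0.86) = 0.2973
σ'(-0.86) = σ(-0.86)(1 - σ(-0.86)) = 0.2973 × 0.7027 = 0.2089
∂L/∂z = ∂L/∂h · σ'(z) = 4 × 0.2089 = 0.8357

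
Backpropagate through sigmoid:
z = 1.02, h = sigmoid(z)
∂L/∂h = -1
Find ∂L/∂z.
∂L/∂z = -0.1948

σ(1.02) = 0.735
σ'(1.02) = σ(1.02)(1 - σ(1.02)) = 0.735 × 0.265 = 0.1948
∂L/∂z = ∂L/∂h · σ'(z) = -1 × 0.1948 = -0.1948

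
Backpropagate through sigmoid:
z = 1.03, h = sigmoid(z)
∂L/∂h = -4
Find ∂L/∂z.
∂L/∂z = -0.7755

σ(1.03) = 0.7369
σ'(1.03) = σ(1.03)(1 - σ(1.03)) = 0.7369 × 0.2631 = 0.1939
∂L/∂z = ∂L/∂h · σ'(z) = -4 × 0.1939 = -0.7755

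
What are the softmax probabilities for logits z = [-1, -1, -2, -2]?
p = [0.3655, 0.3655, 0.1345, 0.1345]

exp(z) = [0.3679, 0.3679, 0.1353, 0.1353]
Sum = 1.006
p = [0.3655, 0.3655, 0.1345, 0.1345]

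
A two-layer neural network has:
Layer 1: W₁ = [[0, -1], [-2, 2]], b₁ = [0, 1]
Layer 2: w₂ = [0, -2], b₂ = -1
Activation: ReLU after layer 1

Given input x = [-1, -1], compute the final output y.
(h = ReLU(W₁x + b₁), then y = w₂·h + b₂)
y = -3

Layer 1 pre-activation: z₁ = [1, 1]
After ReLU: h = [1, 1]
Layer 2 output: y = 0×1 + -2×1 + -1 = -3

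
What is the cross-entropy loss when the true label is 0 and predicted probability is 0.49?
L = 0.6733

L = -0·log(0.49) - 1·log(0.51) = -log(0.51) = 0.6733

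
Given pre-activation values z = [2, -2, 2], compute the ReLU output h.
h = [2, 0, 2]

ReLU applied element-wise: max(0,2)=2, max(0,-2)=0, max(0,2)=2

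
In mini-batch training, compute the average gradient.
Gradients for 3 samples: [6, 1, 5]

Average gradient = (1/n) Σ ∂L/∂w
Average gradient = 4

Average = (1/3)(6 + 1 + 5) = 12/3 = 4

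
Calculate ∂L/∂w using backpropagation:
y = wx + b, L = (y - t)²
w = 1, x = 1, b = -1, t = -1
∂L/∂w = 2

y = wx + b = (1)(1) + -1 = 0
∂L/∂y = 2(y - t) = 2(0 - -1) = 2
∂y/∂w = x = 1
∂L/∂w = ∂L/∂y · ∂y/∂w = 2 × 1 = 2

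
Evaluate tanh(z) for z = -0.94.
-0.7352

tanh(-0.94) = (e^(-0.94) - e^(0.94))/(e^(-0.94) + e^(0.94)) = -0.7352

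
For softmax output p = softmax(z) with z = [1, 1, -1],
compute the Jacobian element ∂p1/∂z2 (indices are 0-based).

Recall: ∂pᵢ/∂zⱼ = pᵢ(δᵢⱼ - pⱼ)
∂p1/∂z2 = -0.02968

p = softmax(z) = [0.4683, 0.4683, 0.06338]
p1 = 0.4683, p2 = 0.06338

∂p1/∂z2 = -p1 × p2 = -0.4683 × 0.06338 = -0.02968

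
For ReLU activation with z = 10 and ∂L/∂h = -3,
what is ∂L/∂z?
∂L/∂z = -3

h = ReLU(10) = 10
Since z > 0: ∂h/∂z = 1
∂L/∂z = ∂L/∂h · ∂h/∂z = -3 × 1 = -3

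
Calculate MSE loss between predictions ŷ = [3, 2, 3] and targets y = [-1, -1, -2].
MSE = 16.67

MSE = (1/3)((3--1)² + (2--1)² + (3--2)²) = (1/3)(16 + 9 + 25) = 16.67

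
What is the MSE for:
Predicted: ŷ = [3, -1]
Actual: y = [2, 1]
MSE = 2.5

MSE = (1/2)((3-2)² + (-1-1)²) = (1/2)(1 + 4) = 2.5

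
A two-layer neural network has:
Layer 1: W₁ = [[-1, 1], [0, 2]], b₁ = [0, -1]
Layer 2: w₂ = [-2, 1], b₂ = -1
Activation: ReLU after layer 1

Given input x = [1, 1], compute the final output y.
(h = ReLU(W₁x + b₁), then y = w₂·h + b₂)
y = 0

Layer 1 pre-activation: z₁ = [0, 1]
After ReLU: h = [0, 1]
Layer 2 output: y = -2×0 + 1×1 + -1 = 0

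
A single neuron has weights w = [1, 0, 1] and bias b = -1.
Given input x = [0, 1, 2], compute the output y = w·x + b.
y = 1

y = (1)(0) + (0)(1) + (1)(2) + -1 = 1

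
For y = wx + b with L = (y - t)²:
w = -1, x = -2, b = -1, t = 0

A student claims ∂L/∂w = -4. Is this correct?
Correct

y = (-1)(-2) + -1 = 1
∂L/∂y = 2(y - t) = 2(1 - 0) = 2
∂y/∂w = x = -2
∂L/∂w = 2 × -2 = -4

Claimed value: -4
Correct: The correct gradient is -4.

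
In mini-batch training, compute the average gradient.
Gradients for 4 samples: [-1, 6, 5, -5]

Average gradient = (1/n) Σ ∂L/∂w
Average gradient = 1.25

Average = (1/4)(-1 + 6 + 5 + -5) = 5/4 = 1.25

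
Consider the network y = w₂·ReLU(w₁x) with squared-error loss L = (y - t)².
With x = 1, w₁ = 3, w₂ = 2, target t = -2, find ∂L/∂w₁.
∂L/∂w₁ = 32

Forward pass:
z = w₁x = 3×1 = 3
h = ReLU(3) = 3
y = w₂h = 2×3 = 6

Backward pass:
∂L/∂y = 2(y - t) = 2(6 - -2) = 16
∂y/∂h = w₂ = 2
∂h/∂z = 1 (ReLU derivative)
∂z/∂w₁ = x = 1

∂L/∂w₁ = 16 × 2 × 1 × 1 = 32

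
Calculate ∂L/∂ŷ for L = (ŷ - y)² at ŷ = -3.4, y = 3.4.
∂L/∂ŷ = -13.6

∂L/∂ŷ = 2(ŷ - y) = 2(-3.4 - 3.4) = 2(-6.8) = -13.6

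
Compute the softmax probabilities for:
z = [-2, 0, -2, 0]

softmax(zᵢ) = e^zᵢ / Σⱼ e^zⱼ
p = [0.0596, 0.4404, 0.0596, 0.4404]

exp(z) = [0.1353, 1, 0.1353, 1]
Sum = 2.271
p = [0.0596, 0.4404, 0.0596, 0.4404]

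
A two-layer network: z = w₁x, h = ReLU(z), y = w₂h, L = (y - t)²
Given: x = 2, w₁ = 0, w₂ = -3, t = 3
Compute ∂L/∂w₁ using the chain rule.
∂L/∂w₁ = 0

Forward pass:
z = w₁x = 0×2 = 0
h = ReLU(0) = 0
y = w₂h = -3×0 = 0

Backward pass:
∂L/∂y = 2(y - t) = 2(0 - 3) = -6
∂y/∂h = w₂ = -3
∂h/∂z = 0 (ReLU derivative)
∂z/∂w₁ = x = 2

∂L/∂w₁ = -6 × -3 × 0 × 2 = 0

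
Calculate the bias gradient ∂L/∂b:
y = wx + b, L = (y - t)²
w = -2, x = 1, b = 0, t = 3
∂L/∂b = -10

y = wx + b = (-2)(1) + 0 = -2
∂L/∂y = 2(y - t) = 2(-2 - 3) = -10
∂y/∂b = 1
∂L/∂b = ∂L/∂y · ∂y/∂b = -10 × 1 = -10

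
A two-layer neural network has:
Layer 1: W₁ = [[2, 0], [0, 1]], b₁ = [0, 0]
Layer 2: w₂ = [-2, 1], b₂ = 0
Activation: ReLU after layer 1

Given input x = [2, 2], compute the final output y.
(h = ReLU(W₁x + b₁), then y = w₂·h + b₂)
y = -6

Layer 1 pre-activation: z₁ = [4, 2]
After ReLU: h = [4, 2]
Layer 2 output: y = -2×4 + 1×2 + 0 = -6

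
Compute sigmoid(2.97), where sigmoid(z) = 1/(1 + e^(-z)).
0.9512

sigmoid(2.97) = 1/(1 + e^(-2.97)) = 1/(1 + 0.0513) = 0.9512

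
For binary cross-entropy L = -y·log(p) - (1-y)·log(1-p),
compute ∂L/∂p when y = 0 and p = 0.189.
∂L/∂p = 1.233

∂L/∂p = -y/p + (1-y)/(1-p) = 0 + 1/0.811 = 1.233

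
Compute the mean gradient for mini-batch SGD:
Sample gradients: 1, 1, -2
Average gradient = 0

Average = (1/3)(1 + 1 + -2) = 0/3 = 0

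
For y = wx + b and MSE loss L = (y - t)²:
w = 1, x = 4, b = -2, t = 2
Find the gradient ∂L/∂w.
∂L/∂w = 0

y = wx + b = (1)(4) + -2 = 2
∂L/∂y = 2(y - t) = 2(2 - 2) = 0
∂y/∂w = x = 4
∂L/∂w = ∂L/∂y · ∂y/∂w = 0 × 4 = 0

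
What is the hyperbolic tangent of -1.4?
-0.8854

tanh(-1.4) = (e^(-1.4) - e^(1.4))/(e^(-1.4) + e^(1.4)) = -0.8854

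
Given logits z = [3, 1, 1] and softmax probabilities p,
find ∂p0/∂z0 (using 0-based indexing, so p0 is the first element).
∂p0/∂z0 = 0.1676

p = softmax(z) = [0.787, 0.1065, 0.1065]
p0 = 0.787

∂p0/∂z0 = p0(1 - p0) = 0.787 × (1 - 0.787) = 0.1676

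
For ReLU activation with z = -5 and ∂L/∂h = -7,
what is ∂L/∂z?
∂L/∂z = 0

h = ReLU(-5) = 0
Since z < 0: ∂h/∂z = 0
∂L/∂z = ∂L/∂h · ∂h/∂z = -7 × 0 = 0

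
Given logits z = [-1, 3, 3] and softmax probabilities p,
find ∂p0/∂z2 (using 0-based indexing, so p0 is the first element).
∂p0/∂z2 = -0.004496

p = softmax(z) = [0.009075, 0.4955, 0.4955]
p0 = 0.009075, p2 = 0.4955

∂p0/∂z2 = -p0 × p2 = -0.009075 × 0.4955 = -0.004496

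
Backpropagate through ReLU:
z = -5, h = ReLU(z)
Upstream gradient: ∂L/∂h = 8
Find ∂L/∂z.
∂L/∂z = 0

h = ReLU(-5) = 0
Since z < 0: ∂h/∂z = 0
∂L/∂z = ∂L/∂h · ∂h/∂z = 8 × 0 = 0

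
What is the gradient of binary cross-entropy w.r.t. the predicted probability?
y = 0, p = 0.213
∂L/∂p = 1.271

∂L/∂p = -y/p + (1-y)/(1-p) = 0 + 1/0.787 = 1.271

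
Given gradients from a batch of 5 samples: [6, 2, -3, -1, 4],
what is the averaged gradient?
Average gradient = 1.6

Average = (1/5)(6 + 2 + -3 + -1 + 4) = 8/5 = 1.6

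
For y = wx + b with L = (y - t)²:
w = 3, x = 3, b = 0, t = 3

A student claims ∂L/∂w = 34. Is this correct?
Incorrect

y = (3)(3) + 0 = 9
∂L/∂y = 2(y - t) = 2(9 - 3) = 12
∂y/∂w = x = 3
∂L/∂w = 12 × 3 = 36

Claimed value: 34
Incorrect: The correct gradient is 36.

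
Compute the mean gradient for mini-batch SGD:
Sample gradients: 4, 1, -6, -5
Average gradient = -1.5

Average = (1/4)(4 + 1 + -6 + -5) = -6/4 = -1.5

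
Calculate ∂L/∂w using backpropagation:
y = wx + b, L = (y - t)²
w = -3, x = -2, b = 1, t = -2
∂L/∂w = -36

y = wx + b = (-3)(-2) + 1 = 7
∂L/∂y = 2(y - t) = 2(7 - -2) = 18
∂y/∂w = x = -2
∂L/∂w = ∂L/∂y · ∂y/∂w = 18 × -2 = -36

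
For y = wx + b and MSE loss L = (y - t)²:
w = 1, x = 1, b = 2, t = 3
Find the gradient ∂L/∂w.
∂L/∂w = 0

y = wx + b = (1)(1) + 2 = 3
∂L/∂y = 2(y - t) = 2(3 - 3) = 0
∂y/∂w = x = 1
∂L/∂w = ∂L/∂y · ∂y/∂w = 0 × 1 = 0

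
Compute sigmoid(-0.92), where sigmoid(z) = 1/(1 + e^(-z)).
0.285

sigmoid(-0.92) = 1/(1 + e^(0.92)) = 1/(1 + 2.509) = 0.285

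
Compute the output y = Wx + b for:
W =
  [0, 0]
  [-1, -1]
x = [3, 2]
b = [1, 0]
y = [1, -5]

Wx = [0×3 + 0×2, -1×3 + -1×2]
   = [0, -5]
y = Wx + b = [0 + 1, -5 + 0] = [1, -5]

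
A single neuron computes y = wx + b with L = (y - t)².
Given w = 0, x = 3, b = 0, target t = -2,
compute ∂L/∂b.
∂L/∂b = 4

y = wx + b = (0)(3) + 0 = 0
∂L/∂y = 2(y - t) = 2(0 - -2) = 4
∂y/∂b = 1
∂L/∂b = ∂L/∂y · ∂y/∂b = 4 × 1 = 4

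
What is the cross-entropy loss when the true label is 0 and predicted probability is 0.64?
L = 1.022

L = -0·log(0.64) - 1·log(0.36) = -log(0.36) = 1.022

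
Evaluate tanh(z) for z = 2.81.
0.9928

tanh(2.81) = (e^(2.81) - e^(-2.81))/(e^(2.81) + e^(-2.81)) = 0.9928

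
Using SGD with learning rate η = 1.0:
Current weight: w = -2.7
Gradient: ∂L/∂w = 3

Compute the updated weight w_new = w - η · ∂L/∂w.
w_new = -5.7

w_new = w - η·∂L/∂w = -2.7 - 1.0×(3) = -2.7 - (3) = -5.7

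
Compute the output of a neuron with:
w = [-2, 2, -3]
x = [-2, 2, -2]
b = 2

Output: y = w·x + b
y = 16

y = (-2)(-2) + (2)(2) + (-3)(-2) + 2 = 16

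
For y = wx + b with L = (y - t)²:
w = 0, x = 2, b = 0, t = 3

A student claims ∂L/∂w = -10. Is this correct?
Incorrect

y = (0)(2) + 0 = 0
∂L/∂y = 2(y - t) = 2(0 - 3) = -6
∂y/∂w = x = 2
∂L/∂w = -6 × 2 = -12

Claimed value: -10
Incorrect: The correct gradient is -12.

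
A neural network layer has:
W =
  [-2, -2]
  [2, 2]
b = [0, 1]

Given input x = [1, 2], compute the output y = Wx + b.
y = [-6, 7]

Wx = [-2×1 + -2×2, 2×1 + 2×2]
   = [-6, 6]
y = Wx + b = [-6 + 0, 6 + 1] = [-6, 7]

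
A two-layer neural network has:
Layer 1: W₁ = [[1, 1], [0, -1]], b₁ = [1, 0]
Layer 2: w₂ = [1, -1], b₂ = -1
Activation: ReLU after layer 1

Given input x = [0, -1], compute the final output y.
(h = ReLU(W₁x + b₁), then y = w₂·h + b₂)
y = -2

Layer 1 pre-activation: z₁ = [0, 1]
After ReLU: h = [0, 1]
Layer 2 output: y = 1×0 + -1×1 + -1 = -2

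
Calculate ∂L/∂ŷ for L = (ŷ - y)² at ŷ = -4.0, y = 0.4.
∂L/∂ŷ = -8.8

∂L/∂ŷ = 2(ŷ - y) = 2(-4.0 - 0.4) = 2(-4.4) = -8.8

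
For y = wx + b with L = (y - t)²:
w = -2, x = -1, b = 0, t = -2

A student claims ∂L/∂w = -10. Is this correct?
Incorrect

y = (-2)(-1) + 0 = 2
∂L/∂y = 2(y - t) = 2(2 - -2) = 8
∂y/∂w = x = -1
∂L/∂w = 8 × -1 = -8

Claimed value: -10
Incorrect: The correct gradient is -8.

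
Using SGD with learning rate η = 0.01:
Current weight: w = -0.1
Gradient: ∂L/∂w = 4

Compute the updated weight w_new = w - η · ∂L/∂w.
w_new = -0.14

w_new = w - η·∂L/∂w = -0.1 - 0.01×(4) = -0.1 - (0.04) = -0.14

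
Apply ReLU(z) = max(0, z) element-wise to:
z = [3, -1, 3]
h = [3, 0, 3]

ReLU applied element-wise: max(0,3)=3, max(0,-1)=0, max(0,3)=3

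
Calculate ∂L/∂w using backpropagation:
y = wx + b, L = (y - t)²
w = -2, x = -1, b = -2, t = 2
∂L/∂w = 4

y = wx + b = (-2)(-1) + -2 = 0
∂L/∂y = 2(y - t) = 2(0 - 2) = -4
∂y/∂w = x = -1
∂L/∂w = ∂L/∂y · ∂y/∂w = -4 × -1 = 4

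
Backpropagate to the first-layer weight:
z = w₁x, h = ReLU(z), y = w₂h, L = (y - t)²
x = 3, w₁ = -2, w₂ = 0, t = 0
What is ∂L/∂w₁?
∂L/∂w₁ = 0

Forward pass:
z = w₁x = -2×3 = -6
h = ReLU(-6) = 0
y = w₂h = 0×0 = 0

Backward pass:
∂L/∂y = 2(y - t) = 2(0 - 0) = 0
∂y/∂h = w₂ = 0
∂h/∂z = 0 (ReLU derivative)
∂z/∂w₁ = x = 3

∂L/∂w₁ = 0 × 0 × 0 × 3 = 0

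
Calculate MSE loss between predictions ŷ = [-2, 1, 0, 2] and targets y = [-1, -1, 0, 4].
MSE = 2.25

MSE = (1/4)((-2--1)² + (1--1)² + (0-0)² + (2-4)²) = (1/4)(1 + 4 + 0 + 4) = 2.25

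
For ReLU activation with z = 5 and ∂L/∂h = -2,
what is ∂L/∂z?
∂L/∂z = -2

h = ReLU(5) = 5
Since z > 0: ∂h/∂z = 1
∂L/∂z = ∂L/∂h · ∂h/∂z = -2 × 1 = -2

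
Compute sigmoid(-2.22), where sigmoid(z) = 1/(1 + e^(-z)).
0.09797

sigmoid(-2.22) = 1/(1 + e^(2.22)) = 1/(1 + 9.207) = 0.09797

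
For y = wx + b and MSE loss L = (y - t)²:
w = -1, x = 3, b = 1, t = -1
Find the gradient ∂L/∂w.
∂L/∂w = -6

y = wx + b = (-1)(3) + 1 = -2
∂L/∂y = 2(y - t) = 2(-2 - -1) = -2
∂y/∂w = x = 3
∂L/∂w = ∂L/∂y · ∂y/∂w = -2 × 3 = -6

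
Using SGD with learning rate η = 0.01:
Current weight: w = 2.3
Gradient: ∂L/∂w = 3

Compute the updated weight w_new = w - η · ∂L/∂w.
w_new = 2.27

w_new = w - η·∂L/∂w = 2.3 - 0.01×(3) = 2.3 - (0.03) = 2.27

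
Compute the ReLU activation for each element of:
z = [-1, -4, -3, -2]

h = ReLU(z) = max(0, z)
h = [0, 0, 0, 0]

ReLU applied element-wise: max(0,-1)=0, max(0,-4)=0, max(0,-3)=0, max(0,-2)=0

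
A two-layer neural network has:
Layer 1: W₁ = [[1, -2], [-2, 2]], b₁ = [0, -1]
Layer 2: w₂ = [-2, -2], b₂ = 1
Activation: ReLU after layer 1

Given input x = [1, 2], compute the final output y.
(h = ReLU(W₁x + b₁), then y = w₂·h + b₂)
y = -1

Layer 1 pre-activation: z₁ = [-3, 1]
After ReLU: h = [0, 1]
Layer 2 output: y = -2×0 + -2×1 + 1 = -1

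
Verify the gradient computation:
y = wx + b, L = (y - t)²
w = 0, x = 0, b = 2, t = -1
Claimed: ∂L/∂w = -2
Incorrect

y = (0)(0) + 2 = 2
∂L/∂y = 2(y - t) = 2(2 - -1) = 6
∂y/∂w = x = 0
∂L/∂w = 6 × 0 = 0

Claimed value: -2
Incorrect: The correct gradient is 0.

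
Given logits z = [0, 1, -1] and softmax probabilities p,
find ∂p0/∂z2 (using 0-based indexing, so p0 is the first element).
∂p0/∂z2 = -0.02203

p = softmax(z) = [0.2447, 0.6652, 0.09003]
p0 = 0.2447, p2 = 0.09003

∂p0/∂z2 = -p0 × p2 = -0.2447 × 0.09003 = -0.02203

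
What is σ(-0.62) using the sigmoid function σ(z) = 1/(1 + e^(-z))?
0.3498

sigmoid(-0.62) = 1/(1 + e^(0.62)) = 1/(1 + 1.859) = 0.3498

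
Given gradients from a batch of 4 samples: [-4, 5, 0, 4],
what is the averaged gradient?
Average gradient = 1.25

Average = (1/4)(-4 + 5 + 0 + 4) = 5/4 = 1.25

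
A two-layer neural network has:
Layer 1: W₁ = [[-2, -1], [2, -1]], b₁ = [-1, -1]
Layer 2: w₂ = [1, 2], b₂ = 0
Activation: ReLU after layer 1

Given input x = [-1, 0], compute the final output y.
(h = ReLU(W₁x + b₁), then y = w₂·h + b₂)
y = 1

Layer 1 pre-activation: z₁ = [1, -3]
After ReLU: h = [1, 0]
Layer 2 output: y = 1×1 + 2×0 + 0 = 1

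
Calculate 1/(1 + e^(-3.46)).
0.9695

sigmoid(3.46) = 1/(1 + e^(-3.46)) = 1/(1 + 0.03143) = 0.9695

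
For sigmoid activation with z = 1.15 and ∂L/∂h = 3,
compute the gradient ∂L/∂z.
∂L/∂z = 0.548

σ(1.15) = 0.7595
σ'(1.15) = σ(1.15)(1 - σ(1.15)) = 0.7595 × 0.2405 = 0.1827
∂L/∂z = ∂L/∂h · σ'(z) = 3 × 0.1827 = 0.548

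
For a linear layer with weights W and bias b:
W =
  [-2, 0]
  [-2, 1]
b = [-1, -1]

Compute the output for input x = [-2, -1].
y = [3, 2]

Wx = [-2×-2 + 0×-1, -2×-2 + 1×-1]
   = [4, 3]
y = Wx + b = [4 + -1, 3 + -1] = [3, 2]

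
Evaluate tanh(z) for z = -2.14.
-0.9727

tanh(-2.14) = (e^(-2.14) - e^(2.14))/(e^(-2.14) + e^(2.14)) = -0.9727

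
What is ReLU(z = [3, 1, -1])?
h = [3, 1, 0]

ReLU applied element-wise: max(0,3)=3, max(0,1)=1, max(0,-1)=0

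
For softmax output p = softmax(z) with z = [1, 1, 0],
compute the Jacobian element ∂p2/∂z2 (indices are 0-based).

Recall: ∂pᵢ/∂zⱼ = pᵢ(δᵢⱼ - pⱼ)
∂p2/∂z2 = 0.1312

p = softmax(z) = [0.4223, 0.4223, 0.1554]
p2 = 0.1554

∂p2/∂z2 = p2(1 - p2) = 0.1554 × (1 - 0.1554) = 0.1312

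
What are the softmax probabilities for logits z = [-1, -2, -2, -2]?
p = [0.4754, 0.1749, 0.1749, 0.1749]

exp(z) = [0.3679, 0.1353, 0.1353, 0.1353]
Sum = 0.7739
p = [0.4754, 0.1749, 0.1749, 0.1749]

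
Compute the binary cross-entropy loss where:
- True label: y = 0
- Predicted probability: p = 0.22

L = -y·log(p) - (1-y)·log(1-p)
L = 0.2485

L = -0·log(0.22) - 1·log(0.78) = -log(0.78) = 0.2485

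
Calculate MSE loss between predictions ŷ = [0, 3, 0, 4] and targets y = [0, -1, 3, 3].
MSE = 6.5

MSE = (1/4)((0-0)² + (3--1)² + (0-3)² + (4-3)²) = (1/4)(0 + 16 + 9 + 1) = 6.5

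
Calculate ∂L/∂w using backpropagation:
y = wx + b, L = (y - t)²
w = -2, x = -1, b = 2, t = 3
∂L/∂w = -2

y = wx + b = (-2)(-1) + 2 = 4
∂L/∂y = 2(y - t) = 2(4 - 3) = 2
∂y/∂w = x = -1
∂L/∂w = ∂L/∂y · ∂y/∂w = 2 × -1 = -2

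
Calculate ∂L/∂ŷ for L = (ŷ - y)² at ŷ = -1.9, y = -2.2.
∂L/∂ŷ = 0.6

∂L/∂ŷ = 2(ŷ - y) = 2(-1.9 - -2.2) = 2(0.3) = 0.6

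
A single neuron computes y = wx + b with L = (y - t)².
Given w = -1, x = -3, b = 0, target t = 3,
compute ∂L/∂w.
∂L/∂w = 0

y = wx + b = (-1)(-3) + 0 = 3
∂L/∂y = 2(y - t) = 2(3 - 3) = 0
∂y/∂w = x = -3
∂L/∂w = ∂L/∂y · ∂y/∂w = 0 × -3 = 0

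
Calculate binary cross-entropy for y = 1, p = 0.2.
L = 1.609

L = -1·log(0.2) - 0·log(0.8) = -log(0.2) = 1.609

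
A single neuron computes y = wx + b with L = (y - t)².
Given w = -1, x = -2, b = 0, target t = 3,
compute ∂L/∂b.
∂L/∂b = -2

y = wx + b = (-1)(-2) + 0 = 2
∂L/∂y = 2(y - t) = 2(2 - 3) = -2
∂y/∂b = 1
∂L/∂b = ∂L/∂y · ∂y/∂b = -2 × 1 = -2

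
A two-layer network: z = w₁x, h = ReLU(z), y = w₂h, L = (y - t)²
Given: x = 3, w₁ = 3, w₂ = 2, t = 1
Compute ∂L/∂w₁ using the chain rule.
∂L/∂w₁ = 204

Forward pass:
z = w₁x = 3×3 = 9
h = ReLU(9) = 9
y = w₂h = 2×9 = 18

Backward pass:
∂L/∂y = 2(y - t) = 2(18 - 1) = 34
∂y/∂h = w₂ = 2
∂h/∂z = 1 (ReLU derivative)
∂z/∂w₁ = x = 3

∂L/∂w₁ = 34 × 2 × 1 × 3 = 204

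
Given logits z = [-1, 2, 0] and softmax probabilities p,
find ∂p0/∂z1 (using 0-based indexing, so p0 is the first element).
∂p0/∂z1 = -0.03545

p = softmax(z) = [0.04201, 0.8438, 0.1142]
p0 = 0.04201, p1 = 0.8438

∂p0/∂z1 = -p0 × p1 = -0.04201 × 0.8438 = -0.03545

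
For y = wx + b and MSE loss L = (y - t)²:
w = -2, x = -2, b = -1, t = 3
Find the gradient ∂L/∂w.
∂L/∂w = 0

y = wx + b = (-2)(-2) + -1 = 3
∂L/∂y = 2(y - t) = 2(3 - 3) = 0
∂y/∂w = x = -2
∂L/∂w = ∂L/∂y · ∂y/∂w = 0 × -2 = 0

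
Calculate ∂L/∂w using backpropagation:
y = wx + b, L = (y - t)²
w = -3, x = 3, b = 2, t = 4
∂L/∂w = -66

y = wx + b = (-3)(3) + 2 = -7
∂L/∂y = 2(y - t) = 2(-7 - 4) = -22
∂y/∂w = x = 3
∂L/∂w = ∂L/∂y · ∂y/∂w = -22 × 3 = -66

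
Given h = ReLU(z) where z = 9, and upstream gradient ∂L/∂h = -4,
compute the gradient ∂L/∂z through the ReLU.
∂L/∂z = -4

h = ReLU(9) = 9
Since z > 0: ∂h/∂z = 1
∂L/∂z = ∂L/∂h · ∂h/∂z = -4 × 1 = -4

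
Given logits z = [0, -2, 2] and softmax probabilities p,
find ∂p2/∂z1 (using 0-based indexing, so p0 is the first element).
∂p2/∂z1 = -0.01376

p = softmax(z) = [0.1173, 0.01588, 0.8668]
p2 = 0.8668, p1 = 0.01588

∂p2/∂z1 = -p2 × p1 = -0.8668 × 0.01588 = -0.01376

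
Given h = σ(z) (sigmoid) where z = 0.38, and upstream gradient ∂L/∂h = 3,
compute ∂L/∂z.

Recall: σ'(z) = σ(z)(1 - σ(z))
∂L/∂z = 0.7236

σ(0.38) = 0.5939
σ'(0.38) = σ(0.38)(1 - σ(0.38)) = 0.5939 × 0.4061 = 0.2412
∂L/∂z = ∂L/∂h · σ'(z) = 3 × 0.2412 = 0.7236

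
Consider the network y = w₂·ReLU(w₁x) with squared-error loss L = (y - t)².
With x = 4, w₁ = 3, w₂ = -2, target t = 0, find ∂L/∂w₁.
∂L/∂w₁ = 384

Forward pass:
z = w₁x = 3×4 = 12
h = ReLU(12) = 12
y = w₂h = -2×12 = -24

Backward pass:
∂L/∂y = 2(y - t) = 2(-24 - 0) = -48
∂y/∂h = w₂ = -2
∂h/∂z = 1 (ReLU derivative)
∂z/∂w₁ = x = 4

∂L/∂w₁ = -48 × -2 × 1 × 4 = 384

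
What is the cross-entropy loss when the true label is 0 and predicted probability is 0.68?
L = 1.139

L = -0·log(0.68) - 1·log(0.32) = -log(0.32) = 1.139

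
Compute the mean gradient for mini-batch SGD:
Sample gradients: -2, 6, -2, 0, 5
Average gradient = 1.4

Average = (1/5)(-2 + 6 + -2 + 0 + 5) = 7/5 = 1.4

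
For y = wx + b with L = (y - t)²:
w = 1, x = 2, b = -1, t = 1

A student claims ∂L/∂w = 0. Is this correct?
Correct

y = (1)(2) + -1 = 1
∂L/∂y = 2(y - t) = 2(1 - 1) = 0
∂y/∂w = x = 2
∂L/∂w = 0 × 2 = 0

Claimed value: 0
Correct: The correct gradient is 0.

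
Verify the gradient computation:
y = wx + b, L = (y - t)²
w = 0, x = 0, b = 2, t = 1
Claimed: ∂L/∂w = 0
Correct

y = (0)(0) + 2 = 2
∂L/∂y = 2(y - t) = 2(2 - 1) = 2
∂y/∂w = x = 0
∂L/∂w = 2 × 0 = 0

Claimed value: 0
Correct: The correct gradient is 0.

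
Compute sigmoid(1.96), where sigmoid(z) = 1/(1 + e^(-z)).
0.8765

sigmoid(1.96) = 1/(1 + e^(-1.96)) = 1/(1 + 0.1409) = 0.8765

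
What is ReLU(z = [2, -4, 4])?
h = [2, 0, 4]

ReLU applied element-wise: max(0,2)=2, max(0,-4)=0, max(0,4)=4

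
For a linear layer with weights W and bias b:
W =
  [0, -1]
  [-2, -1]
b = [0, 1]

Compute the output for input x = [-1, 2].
y = [-2, 1]

Wx = [0×-1 + -1×2, -2×-1 + -1×2]
   = [-2, 0]
y = Wx + b = [-2 + 0, 0 + 1] = [-2, 1]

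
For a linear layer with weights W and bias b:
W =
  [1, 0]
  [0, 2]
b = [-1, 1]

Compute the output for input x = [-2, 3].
y = [-3, 7]

Wx = [1×-2 + 0×3, 0×-2 + 2×3]
   = [-2, 6]
y = Wx + b = [-2 + -1, 6 + 1] = [-3, 7]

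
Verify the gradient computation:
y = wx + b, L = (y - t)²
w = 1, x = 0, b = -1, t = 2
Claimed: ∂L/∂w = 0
Correct

y = (1)(0) + -1 = -1
∂L/∂y = 2(y - t) = 2(-1 - 2) = -6
∂y/∂w = x = 0
∂L/∂w = -6 × 0 = 0

Claimed value: 0
Correct: The correct gradient is 0.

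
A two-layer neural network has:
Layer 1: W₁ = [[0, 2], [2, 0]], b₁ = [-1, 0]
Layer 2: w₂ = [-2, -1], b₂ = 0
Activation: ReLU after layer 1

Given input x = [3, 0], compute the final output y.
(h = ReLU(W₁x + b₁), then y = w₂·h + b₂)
y = -6

Layer 1 pre-activation: z₁ = [-1, 6]
After ReLU: h = [0, 6]
Layer 2 output: y = -2×0 + -1×6 + 0 = -6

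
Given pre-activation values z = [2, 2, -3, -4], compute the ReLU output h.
h = [2, 2, 0, 0]

ReLU applied element-wise: max(0,2)=2, max(0,2)=2, max(0,-3)=0, max(0,-4)=0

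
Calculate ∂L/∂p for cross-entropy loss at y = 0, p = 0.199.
∂L/∂p = 1.248

∂L/∂p = -y/p + (1-y)/(1-p) = 0 + 1/0.801 = 1.248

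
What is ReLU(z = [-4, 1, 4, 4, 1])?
h = [0, 1, 4, 4, 1]

ReLU applied element-wise: max(0,-4)=0, max(0,1)=1, max(0,4)=4, max(0,4)=4, max(0,1)=1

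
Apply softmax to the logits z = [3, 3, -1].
p = [0.4955, 0.4955, 0.0091]

exp(z) = [20.09, 20.09, 0.3679]
Sum = 40.54
p = [0.4955, 0.4955, 0.0091]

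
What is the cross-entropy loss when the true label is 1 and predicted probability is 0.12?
L = 2.12

L = -1·log(0.12) - 0·log(0.88) = -log(0.12) = 2.12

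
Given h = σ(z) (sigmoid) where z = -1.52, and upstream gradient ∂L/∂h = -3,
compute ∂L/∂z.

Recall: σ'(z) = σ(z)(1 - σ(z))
∂L/∂z = -0.4418

σ(-1.52) = 0.1795
σ'(-1.52) = σ(-1.52)(1 - σ(-1.52)) = 0.1795 × 0.8205 = 0.1473
∂L/∂z = ∂L/∂h · σ'(z) = -3 × 0.1473 = -0.4418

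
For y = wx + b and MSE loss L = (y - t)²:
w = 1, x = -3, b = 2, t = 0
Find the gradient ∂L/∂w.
∂L/∂w = 6

y = wx + b = (1)(-3) + 2 = -1
∂L/∂y = 2(y - t) = 2(-1 - 0) = -2
∂y/∂w = x = -3
∂L/∂w = ∂L/∂y · ∂y/∂w = -2 × -3 = 6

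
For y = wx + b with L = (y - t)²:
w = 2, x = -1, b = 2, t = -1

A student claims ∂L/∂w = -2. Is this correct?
Correct

y = (2)(-1) + 2 = 0
∂L/∂y = 2(y - t) = 2(0 - -1) = 2
∂y/∂w = x = -1
∂L/∂w = 2 × -1 = -2

Claimed value: -2
Correct: The correct gradient is -2.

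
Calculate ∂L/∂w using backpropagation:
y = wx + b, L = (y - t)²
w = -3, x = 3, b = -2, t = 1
∂L/∂w = -72

y = wx + b = (-3)(3) + -2 = -11
∂L/∂y = 2(y - t) = 2(-11 - 1) = -24
∂y/∂w = x = 3
∂L/∂w = ∂L/∂y · ∂y/∂w = -24 × 3 = -72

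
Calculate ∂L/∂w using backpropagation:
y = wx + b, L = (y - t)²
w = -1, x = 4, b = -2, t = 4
∂L/∂w = -80

y = wx + b = (-1)(4) + -2 = -6
∂L/∂y = 2(y - t) = 2(-6 - 4) = -20
∂y/∂w = x = 4
∂L/∂w = ∂L/∂y · ∂y/∂w = -20 × 4 = -80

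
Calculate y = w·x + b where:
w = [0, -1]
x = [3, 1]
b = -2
y = -3

y = (0)(3) + (-1)(1) + -2 = -3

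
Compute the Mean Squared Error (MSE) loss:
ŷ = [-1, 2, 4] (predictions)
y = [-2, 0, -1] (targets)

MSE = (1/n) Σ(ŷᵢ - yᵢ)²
MSE = 10

MSE = (1/3)((-1--2)² + (2-0)² + (4--1)²) = (1/3)(1 + 4 + 25) = 10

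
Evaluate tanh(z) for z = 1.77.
0.9436

tanh(1.77) = (e^(1.77) - e^(-1.77))/(e^(1.77) + e^(-1.77)) = 0.9436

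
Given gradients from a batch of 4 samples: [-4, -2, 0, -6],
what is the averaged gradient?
Average gradient = -3

Average = (1/4)(-4 + -2 + 0 + -6) = -12/4 = -3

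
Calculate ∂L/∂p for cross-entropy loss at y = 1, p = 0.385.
∂L/∂p = -2.597

∂L/∂p = -y/p + (1-y)/(1-p) = -1/0.385 + 0 = -2.597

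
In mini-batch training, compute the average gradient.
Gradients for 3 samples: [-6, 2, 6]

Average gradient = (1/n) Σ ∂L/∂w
Average gradient = 0.6667

Average = (1/3)(-6 + 2 + 6) = 2/3 = 0.6667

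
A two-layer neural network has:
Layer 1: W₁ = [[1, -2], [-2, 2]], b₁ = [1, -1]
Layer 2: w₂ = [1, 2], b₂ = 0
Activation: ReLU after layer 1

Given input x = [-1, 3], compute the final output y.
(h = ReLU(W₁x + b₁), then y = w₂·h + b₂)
y = 14

Layer 1 pre-activation: z₁ = [-6, 7]
After ReLU: h = [0, 7]
Layer 2 output: y = 1×0 + 2×7 + 0 = 14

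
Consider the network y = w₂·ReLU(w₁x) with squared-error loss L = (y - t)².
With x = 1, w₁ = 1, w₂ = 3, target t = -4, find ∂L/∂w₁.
∂L/∂w₁ = 42

Forward pass:
z = w₁x = 1×1 = 1
h = ReLU(1) = 1
y = w₂h = 3×1 = 3

Backward pass:
∂L/∂y = 2(y - t) = 2(3 - -4) = 14
∂y/∂h = w₂ = 3
∂h/∂z = 1 (ReLU derivative)
∂z/∂w₁ = x = 1

∂L/∂w₁ = 14 × 3 × 1 × 1 = 42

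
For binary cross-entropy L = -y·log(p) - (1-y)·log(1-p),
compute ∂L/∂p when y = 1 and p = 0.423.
∂L/∂p = -2.364

∂L/∂p = -y/p + (1-y)/(1-p) = -1/0.423 + 0 = -2.364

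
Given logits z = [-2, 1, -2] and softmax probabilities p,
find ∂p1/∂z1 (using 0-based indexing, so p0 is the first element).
∂p1/∂z1 = 0.08236

p = softmax(z) = [0.04528, 0.9094, 0.04528]
p1 = 0.9094

∂p1/∂z1 = p1(1 - p1) = 0.9094 × (1 - 0.9094) = 0.08236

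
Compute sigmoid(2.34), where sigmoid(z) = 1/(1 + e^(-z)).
0.9121

sigmoid(2.34) = 1/(1 + e^(-2.34)) = 1/(1 + 0.09633) = 0.9121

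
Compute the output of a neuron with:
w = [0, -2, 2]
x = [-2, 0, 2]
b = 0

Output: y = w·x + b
y = 4

y = (0)(-2) + (-2)(0) + (2)(2) + 0 = 4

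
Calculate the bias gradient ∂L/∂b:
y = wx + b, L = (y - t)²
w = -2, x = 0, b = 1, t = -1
∂L/∂b = 4

y = wx + b = (-2)(0) + 1 = 1
∂L/∂y = 2(y - t) = 2(1 - -1) = 4
∂y/∂b = 1
∂L/∂b = ∂L/∂y · ∂y/∂b = 4 × 1 = 4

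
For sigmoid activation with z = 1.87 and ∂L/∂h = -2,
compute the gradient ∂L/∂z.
∂L/∂z = -0.2314

σ(1.87) = 0.8665
σ'(1.87) = σ(1.87)(1 - σ(1.87)) = 0.8665 × 0.1335 = 0.1157
∂L/∂z = ∂L/∂h · σ'(z) = -2 × 0.1157 = -0.2314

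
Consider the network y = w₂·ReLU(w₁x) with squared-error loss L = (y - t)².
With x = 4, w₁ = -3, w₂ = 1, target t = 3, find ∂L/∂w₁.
∂L/∂w₁ = 0

Forward pass:
z = w₁x = -3×4 = -12
h = ReLU(-12) = 0
y = w₂h = 1×0 = 0

Backward pass:
∂L/∂y = 2(y - t) = 2(0 - 3) = -6
∂y/∂h = w₂ = 1
∂h/∂z = 0 (ReLU derivative)
∂z/∂w₁ = x = 4

∂L/∂w₁ = -6 × 1 × 0 × 4 = 0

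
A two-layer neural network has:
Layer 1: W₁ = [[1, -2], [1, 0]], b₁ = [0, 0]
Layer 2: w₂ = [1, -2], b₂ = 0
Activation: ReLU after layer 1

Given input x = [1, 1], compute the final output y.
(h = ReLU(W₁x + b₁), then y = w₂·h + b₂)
y = -2

Layer 1 pre-activation: z₁ = [-1, 1]
After ReLU: h = [0, 1]
Layer 2 output: y = 1×0 + -2×1 + 0 = -2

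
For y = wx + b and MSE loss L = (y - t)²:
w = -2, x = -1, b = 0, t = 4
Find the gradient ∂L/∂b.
∂L/∂b = -4

y = wx + b = (-2)(-1) + 0 = 2
∂L/∂y = 2(y - t) = 2(2 - 4) = -4
∂y/∂b = 1
∂L/∂b = ∂L/∂y · ∂y/∂b = -4 × 1 = -4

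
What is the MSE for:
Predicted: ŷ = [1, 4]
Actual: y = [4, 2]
MSE = 6.5

MSE = (1/2)((1-4)² + (4-2)²) = (1/2)(9 + 4) = 6.5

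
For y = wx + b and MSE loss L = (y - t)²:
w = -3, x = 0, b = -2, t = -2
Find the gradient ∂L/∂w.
∂L/∂w = 0

y = wx + b = (-3)(0) + -2 = -2
∂L/∂y = 2(y - t) = 2(-2 - -2) = 0
∂y/∂w = x = 0
∂L/∂w = ∂L/∂y · ∂y/∂w = 0 × 0 = 0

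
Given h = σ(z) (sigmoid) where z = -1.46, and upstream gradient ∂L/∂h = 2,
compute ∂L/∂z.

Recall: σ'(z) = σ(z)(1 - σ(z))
∂L/∂z = 0.3059

σ(-1.46) = 0.1885
σ'(-1.46) = σ(-1.46)(1 - σ(-1.46)) = 0.1885 × 0.8115 = 0.1529
∂L/∂z = ∂L/∂h · σ'(z) = 2 × 0.1529 = 0.3059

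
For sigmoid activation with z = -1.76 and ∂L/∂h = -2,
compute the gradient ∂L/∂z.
∂L/∂z = -0.2505

σ(-1.76) = 0.1468
σ'(-1.76) = σ(-1.76)(1 - σ(-1.76)) = 0.1468 × 0.8532 = 0.1252
∂L/∂z = ∂L/∂h · σ'(z) = -2 × 0.1252 = -0.2505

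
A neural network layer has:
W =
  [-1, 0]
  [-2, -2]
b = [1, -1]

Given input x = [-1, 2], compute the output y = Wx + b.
y = [2, -3]

Wx = [-1×-1 + 0×2, -2×-1 + -2×2]
   = [1, -2]
y = Wx + b = [1 + 1, -2 + -1] = [2, -3]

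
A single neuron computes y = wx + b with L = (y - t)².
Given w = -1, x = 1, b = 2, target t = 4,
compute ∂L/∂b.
∂L/∂b = -6

y = wx + b = (-1)(1) + 2 = 1
∂L/∂y = 2(y - t) = 2(1 - 4) = -6
∂y/∂b = 1
∂L/∂b = ∂L/∂y · ∂y/∂b = -6 × 1 = -6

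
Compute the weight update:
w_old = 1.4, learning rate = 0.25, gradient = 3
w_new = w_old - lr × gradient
w_new = 0.65

w_new = w - η·∂L/∂w = 1.4 - 0.25×(3) = 1.4 - (0.75) = 0.65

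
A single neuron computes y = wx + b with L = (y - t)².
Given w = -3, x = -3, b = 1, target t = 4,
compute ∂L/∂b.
∂L/∂b = 12

y = wx + b = (-3)(-3) + 1 = 10
∂L/∂y = 2(y - t) = 2(10 - 4) = 12
∂y/∂b = 1
∂L/∂b = ∂L/∂y · ∂y/∂b = 12 × 1 = 12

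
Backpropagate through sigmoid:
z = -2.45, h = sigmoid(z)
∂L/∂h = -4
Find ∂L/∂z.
∂L/∂z = -0.2925

σ(-2.45) = 0.07944
σ'(-2.45) = σ(-2.45)(1 - σ(-2.45)) = 0.07944 × 0.9206 = 0.07313
∂L/∂z = ∂L/∂h · σ'(z) = -4 × 0.07313 = -0.2925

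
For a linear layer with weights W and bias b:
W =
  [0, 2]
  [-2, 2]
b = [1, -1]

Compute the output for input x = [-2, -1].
y = [-1, 1]

Wx = [0×-2 + 2×-1, -2×-2 + 2×-1]
   = [-2, 2]
y = Wx + b = [-2 + 1, 2 + -1] = [-1, 1]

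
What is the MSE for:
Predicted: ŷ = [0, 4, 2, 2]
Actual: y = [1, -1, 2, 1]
MSE = 6.75

MSE = (1/4)((0-1)² + (4--1)² + (2-2)² + (2-1)²) = (1/4)(1 + 25 + 0 + 1) = 6.75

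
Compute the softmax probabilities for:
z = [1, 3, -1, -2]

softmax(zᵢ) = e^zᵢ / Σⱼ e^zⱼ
p = [0.1166, 0.8618, 0.0158, 0.0058]

exp(z) = [2.718, 20.09, 0.3679, 0.1353]
Sum = 23.31
p = [0.1166, 0.8618, 0.0158, 0.0058]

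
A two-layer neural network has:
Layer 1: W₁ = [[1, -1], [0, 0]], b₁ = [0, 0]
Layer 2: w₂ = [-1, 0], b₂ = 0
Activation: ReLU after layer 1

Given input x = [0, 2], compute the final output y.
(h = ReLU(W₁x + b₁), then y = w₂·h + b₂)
y = 0

Layer 1 pre-activation: z₁ = [-2, 0]
After ReLU: h = [0, 0]
Layer 2 output: y = -1×0 + 0×0 + 0 = 0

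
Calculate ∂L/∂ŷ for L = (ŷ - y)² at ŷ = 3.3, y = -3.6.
∂L/∂ŷ = 13.8

∂L/∂ŷ = 2(ŷ - y) = 2(3.3 - -3.6) = 2(6.9) = 13.8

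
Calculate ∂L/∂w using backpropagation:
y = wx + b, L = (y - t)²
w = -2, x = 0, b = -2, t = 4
∂L/∂w = 0

y = wx + b = (-2)(0) + -2 = -2
∂L/∂y = 2(y - t) = 2(-2 - 4) = -12
∂y/∂w = x = 0
∂L/∂w = ∂L/∂y · ∂y/∂w = -12 × 0 = 0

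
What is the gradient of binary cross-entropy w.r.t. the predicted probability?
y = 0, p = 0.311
∂L/∂p = 1.451

∂L/∂p = -y/p + (1-y)/(1-p) = 0 + 1/0.689 = 1.451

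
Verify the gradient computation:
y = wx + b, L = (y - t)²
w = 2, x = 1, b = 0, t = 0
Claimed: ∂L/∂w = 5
Incorrect

y = (2)(1) + 0 = 2
∂L/∂y = 2(y - t) = 2(2 - 0) = 4
∂y/∂w = x = 1
∂L/∂w = 4 × 1 = 4

Claimed value: 5
Incorrect: The correct gradient is 4.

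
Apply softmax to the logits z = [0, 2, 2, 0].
p = [0.0596, 0.4404, 0.4404, 0.0596]

exp(z) = [1, 7.389, 7.389, 1]
Sum = 16.78
p = [0.0596, 0.4404, 0.4404, 0.0596]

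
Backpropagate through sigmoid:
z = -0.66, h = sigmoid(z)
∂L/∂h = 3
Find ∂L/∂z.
∂L/∂z = 0.6739

σ(-0.66) = 0.3407
σ'(-0.66) = σ(-0.66)(1 - σ(-0.66)) = 0.3407 × 0.6593 = 0.2246
∂L/∂z = ∂L/∂h · σ'(z) = 3 × 0.2246 = 0.6739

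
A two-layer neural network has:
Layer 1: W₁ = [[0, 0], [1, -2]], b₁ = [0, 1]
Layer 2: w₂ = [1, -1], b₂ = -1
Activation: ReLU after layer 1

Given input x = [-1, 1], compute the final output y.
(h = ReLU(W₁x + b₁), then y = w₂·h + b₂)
y = -1

Layer 1 pre-activation: z₁ = [0, -2]
After ReLU: h = [0, 0]
Layer 2 output: y = 1×0 + -1×0 + -1 = -1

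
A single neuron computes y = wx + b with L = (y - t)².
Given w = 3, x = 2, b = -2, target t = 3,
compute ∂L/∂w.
∂L/∂w = 4

y = wx + b = (3)(2) + -2 = 4
∂L/∂y = 2(y - t) = 2(4 - 3) = 2
∂y/∂w = x = 2
∂L/∂w = ∂L/∂y · ∂y/∂w = 2 × 2 = 4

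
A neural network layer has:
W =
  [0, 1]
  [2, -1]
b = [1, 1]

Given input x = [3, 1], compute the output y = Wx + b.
y = [2, 6]

Wx = [0×3 + 1×1, 2×3 + -1×1]
   = [1, 5]
y = Wx + b = [1 + 1, 5 + 1] = [2, 6]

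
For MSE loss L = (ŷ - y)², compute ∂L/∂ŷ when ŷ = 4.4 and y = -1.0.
∂L/∂ŷ = 10.8

∂L/∂ŷ = 2(ŷ - y) = 2(4.4 - -1.0) = 2(5.4) = 10.8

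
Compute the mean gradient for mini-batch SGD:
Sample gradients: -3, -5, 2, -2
Average gradient = -2

Average = (1/4)(-3 + -5 + 2 + -2) = -8/4 = -2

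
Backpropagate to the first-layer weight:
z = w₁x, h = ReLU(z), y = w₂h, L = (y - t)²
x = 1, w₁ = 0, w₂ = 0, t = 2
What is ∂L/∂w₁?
∂L/∂w₁ = 0

Forward pass:
z = w₁x = 0×1 = 0
h = ReLU(0) = 0
y = w₂h = 0×0 = 0

Backward pass:
∂L/∂y = 2(y - t) = 2(0 - 2) = -4
∂y/∂h = w₂ = 0
∂h/∂z = 0 (ReLU derivative)
∂z/∂w₁ = x = 1

∂L/∂w₁ = -4 × 0 × 0 × 1 = 0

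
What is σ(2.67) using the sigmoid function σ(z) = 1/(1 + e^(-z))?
0.9352

sigmoid(2.67) = 1/(1 + e^(-2.67)) = 1/(1 + 0.06925) = 0.9352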